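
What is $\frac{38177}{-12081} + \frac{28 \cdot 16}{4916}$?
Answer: $- \frac{45566461}{14847549} \approx -3.069$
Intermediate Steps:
$\frac{38177}{-12081} + \frac{28 \cdot 16}{4916} = 38177 \left(- \frac{1}{12081}\right) + 448 \cdot \frac{1}{4916} = - \frac{38177}{12081} + \frac{112}{1229} = - \frac{45566461}{14847549}$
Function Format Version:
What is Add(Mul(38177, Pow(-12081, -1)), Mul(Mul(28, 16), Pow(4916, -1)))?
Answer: Rational(-45566461, 14847549) ≈ -3.0690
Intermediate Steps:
Add(Mul(38177, Pow(-12081, -1)), Mul(Mul(28, 16), Pow(4916, -1))) = Add(Mul(38177, Rational(-1, 12081)), Mul(448, Rational(1, 4916))) = Add(Rational(-38177, 12081), Rational(112, 1229)) = Rational(-45566461, 14847549)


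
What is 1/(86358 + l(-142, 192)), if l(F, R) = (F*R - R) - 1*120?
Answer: 1/58782 ≈ 1.7012e-5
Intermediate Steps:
l(F, R) = -120 - R + F*R (l(F, R) = (-R + F*R) - 120 = -120 - R + F*R)
1/(86358 + l(-142, 192)) = 1/(86358 + (-120 - 1*192 - 142*192)) = 1/(86358 + (-120 - 192 - 27264)) = 1/(86358 - 27576) = 1/58782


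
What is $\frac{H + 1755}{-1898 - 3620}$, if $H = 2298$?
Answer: $- \frac{4053}{5518} \approx -0.73451$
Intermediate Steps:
$\frac{H + 1755}{-1898 - 3620} = \frac{2298 + 1755}{-1898 - 3620} = \frac{4053}{-5518} = 4053 \left(- \frac{1}{5518}\right) = - \frac{4053}{5518}$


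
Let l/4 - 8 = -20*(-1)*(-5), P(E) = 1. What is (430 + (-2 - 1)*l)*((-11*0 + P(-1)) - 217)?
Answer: -331344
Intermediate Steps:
l = -368 (l = 32 + 4*(-20*(-1)*(-5)) = 32 + 4*(-4*(-5)*(-5)) = 32 + 4*(20*(-5)) = 32 + 4*(-100) = 32 - 400 = -368)
(430 + (-2 - 1)*l)*((-11*0 + P(-1)) - 217) = (430 + (-2 - 1)*(-368))*((-11*0 + 1) - 217) = (430 - 3*(-368))*((0 + 1) - 217) = (430 + 1104)*(1 - 217) = 1534*(-216) = -331344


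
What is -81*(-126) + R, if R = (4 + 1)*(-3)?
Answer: 10191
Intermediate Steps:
R = -15 (R = 5*(-3) = -15)
-81*(-126) + R = -81*(-126) - 15 = 10206 - 15 = 10191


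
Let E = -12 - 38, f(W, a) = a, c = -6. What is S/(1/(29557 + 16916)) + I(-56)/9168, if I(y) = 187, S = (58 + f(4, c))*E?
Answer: -1107767606213/9168 ≈ -1.2083e+8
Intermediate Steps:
E = -50
S = -2600 (S = (58 - 6)*(-50) = 52*(-50) = -2600)
S/(1/(29557 + 16916)) + I(-56)/9168 = -2600/(1/(29557 + 16916)) + 187/9168 = -2600/(1/46473) + 187*(1/9168) = -2600/1/46473 + 187/9168 = -2600*46473 + 187/9168 = -120829800 + 187/9168 = -1107767606213/9168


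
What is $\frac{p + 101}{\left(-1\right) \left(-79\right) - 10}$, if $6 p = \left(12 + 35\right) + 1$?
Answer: $\frac{109}{69} \approx 1.5797$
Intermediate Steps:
$p = 8$ ($p = \frac{\left(12 + 35\right) + 1}{6} = \frac{47 + 1}{6} = \frac{1}{6} \cdot 48 = 8$)
$\frac{p + 101}{\left(-1\right) \left(-79\right) - 10} = \frac{8 + 101}{\left(-1\right) \left(-79\right) - 10} = \frac{109}{79 - 10} = \frac{109}{69}$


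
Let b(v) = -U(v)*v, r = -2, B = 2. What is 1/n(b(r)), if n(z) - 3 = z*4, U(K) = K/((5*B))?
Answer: 5/7 ≈ 0.71429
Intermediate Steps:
U(K) = K/10 (U(K) = K/((5*2)) = K/10)
b(v) = -v²/10 (b(v) = -v/10*v = -v²/10)
n(z) = 3 + 4*z (n(z) = 3 + z*4 = 3 + 4*z)
1/n(b(r)) = 1/(3 + 4*(-⅒*(-2)²)) = 1/(3 + 4*(-⅒*4)) = 1/(3 + 4*(-⅖)) = 1/(3 - 8/5) = 1/(7/5) = 5/7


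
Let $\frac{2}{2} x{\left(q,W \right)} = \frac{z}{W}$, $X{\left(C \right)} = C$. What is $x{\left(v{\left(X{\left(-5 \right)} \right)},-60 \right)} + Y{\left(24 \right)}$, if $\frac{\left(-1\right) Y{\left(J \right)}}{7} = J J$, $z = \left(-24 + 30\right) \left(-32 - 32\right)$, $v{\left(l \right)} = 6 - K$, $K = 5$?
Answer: $- \frac{20128}{5} \approx -4025.6$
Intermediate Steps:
$v{\left(l \right)} = 1$ ($v{\left(l \right)} = 6 - 5 = 1$)
$z = -384$ ($z = 6 \left(-64\right) = -384$)
$Y{\left(J \right)} = - 7 J^{2}$ ($Y{\left(J \right)} = - 7 J J = - 7 J^{2}$)
$x{\left(q,W \right)} = - \frac{384}{W}$
$x{\left(v{\left(X{\left(-5 \right)} \right)},-60 \right)} + Y{\left(24 \right)} = - \frac{384}{-60} - 7 \cdot 24^{2} = \left(-384\right) \left(- \frac{1}{60}\right) - 4032 = \frac{32}{5} - 4032 = - \frac{20128}{5}$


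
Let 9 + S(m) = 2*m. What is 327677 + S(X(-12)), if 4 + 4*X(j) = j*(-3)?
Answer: 327684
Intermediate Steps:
X(j) = -1 - 3*j/4 (X(j) = -1 + (j*(-3))/4 = -1 + (-3*j)/4 = -1 - 3*j/4)
S(m) = -9 + 2*m
327677 + S(X(-12)) = 327677 + (-9 + 2*(-1 - ¾*(-12))) = 327677 + (-9 + 2*(-1 + 9)) = 327677 + (-9 + 2*8) = 327677 + (-9 + 16) = 327677 + 7 = 327684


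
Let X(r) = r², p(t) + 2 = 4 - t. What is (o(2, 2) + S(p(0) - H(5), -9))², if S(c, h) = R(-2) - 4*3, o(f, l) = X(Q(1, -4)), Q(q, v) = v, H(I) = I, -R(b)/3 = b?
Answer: 100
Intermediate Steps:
R(b) = -3*b
p(t) = 2 - t (p(t) = -2 + (4 - t) = 2 - t)
o(f, l) = 16 (o(f, l) = (-4)² = 16)
S(c, h) = -6 (S(c, h) = -3*(-2) - 4*3 = 6 - 12 = -6)
(o(2, 2) + S(p(0) - H(5), -9))² = (16 - 6)² = 10² = 100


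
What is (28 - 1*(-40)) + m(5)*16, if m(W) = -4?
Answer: 4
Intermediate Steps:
(28 - 1*(-40)) + m(5)*16 = (28 - 1*(-40)) - 4*16 = (28 + 40) - 64 = 68 - 64 = 4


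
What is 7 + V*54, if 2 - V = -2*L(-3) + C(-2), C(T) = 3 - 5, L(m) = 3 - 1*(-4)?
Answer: 979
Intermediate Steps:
L(m) = 7 (L(m) = 3 + 4 = 7)
C(T) = -2
V = 18 (V = 2 - (-2*7 - 2) = 2 - (-14 - 2) = 2 - 1*(-16) = 2 + 16 = 18)
7 + V*54 = 7 + 18*54 = 7 + 972 = 979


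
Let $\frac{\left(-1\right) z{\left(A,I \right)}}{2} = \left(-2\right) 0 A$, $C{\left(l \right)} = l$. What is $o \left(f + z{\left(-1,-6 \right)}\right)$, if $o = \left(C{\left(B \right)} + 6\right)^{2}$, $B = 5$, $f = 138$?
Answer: $16698$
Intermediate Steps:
$o = 121$ ($o = \left(5 + 6\right)^{2} = 11^{2} = 121$)
$z{\left(A,I \right)} = 0$ ($z{\left(A,I \right)} = - 2 \left(-2\right) 0 A = - 2 \cdot 0 A = \left(-2\right) 0 = 0$)
$o \left(f + z{\left(-1,-6 \right)}\right) = 121 \left(138 + 0\right) = 121 \cdot 138 = 16698$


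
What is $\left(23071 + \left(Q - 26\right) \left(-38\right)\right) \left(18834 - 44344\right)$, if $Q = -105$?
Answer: $-715529990$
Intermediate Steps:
$\left(23071 + \left(Q - 26\right) \left(-38\right)\right) \left(18834 - 44344\right) = \left(23071 + \left(-105 - 26\right) \left(-38\right)\right) \left(18834 - 44344\right) = \left(23071 - -4978\right) \left(-25510\right) = \left(23071 + 4978\right) \left(-25510\right) = 28049 \left(-25510\right) = -715529990$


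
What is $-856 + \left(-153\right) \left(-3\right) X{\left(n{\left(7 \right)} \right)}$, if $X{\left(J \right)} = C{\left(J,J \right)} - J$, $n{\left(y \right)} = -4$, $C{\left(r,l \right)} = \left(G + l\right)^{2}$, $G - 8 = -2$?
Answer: $2816$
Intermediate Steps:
$G = 6$ ($G = 8 - 2 = 6$)
$C{\left(r,l \right)} = \left(6 + l\right)^{2}$
$X{\left(J \right)} = \left(6 + J\right)^{2} - J$
$-856 + \left(-153\right) \left(-3\right) X{\left(n{\left(7 \right)} \right)} = -856 + \left(-153\right) \left(-3\right) \left(\left(6 - 4\right)^{2} - -4\right) = -856 + 459 \left(2^{2} + 4\right) = -856 + 459 \left(4 + 4\right) = -856 + 459 \cdot 8 = -856 + 3672 = 2816$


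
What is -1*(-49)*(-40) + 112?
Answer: -1848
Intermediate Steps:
-1*(-49)*(-40) + 112 = 49*(-40) + 112 = -1960 + 112 = -1848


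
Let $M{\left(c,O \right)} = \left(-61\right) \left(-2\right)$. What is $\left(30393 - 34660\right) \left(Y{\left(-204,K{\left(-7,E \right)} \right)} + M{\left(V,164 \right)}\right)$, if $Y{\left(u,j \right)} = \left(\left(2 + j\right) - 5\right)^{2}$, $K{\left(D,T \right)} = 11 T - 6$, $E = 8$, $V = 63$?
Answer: $-27150921$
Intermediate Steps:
$M{\left(c,O \right)} = 122$
$K{\left(D,T \right)} = -6 + 11 T$
$Y{\left(u,j \right)} = \left(-3 + j\right)^{2}$
$\left(30393 - 34660\right) \left(Y{\left(-204,K{\left(-7,E \right)} \right)} + M{\left(V,164 \right)}\right) = \left(30393 - 34660\right) \left(\left(-3 + \left(-6 + 11 \cdot 8\right)\right)^{2} + 122\right) = - 4267 \left(\left(-3 + \left(-6 + 88\right)\right)^{2} + 122\right) = - 4267 \left(\left(-3 + 82\right)^{2} + 122\right) = - 4267 \left(79^{2} + 122\right) = - 4267 \left(6241 + 122\right) = \left(-4267\right) 6363 = -27150921$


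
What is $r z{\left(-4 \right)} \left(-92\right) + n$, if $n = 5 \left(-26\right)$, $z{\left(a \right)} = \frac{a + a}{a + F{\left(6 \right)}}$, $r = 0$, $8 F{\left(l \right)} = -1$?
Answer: $-130$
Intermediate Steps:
$F{\left(l \right)} = - \frac{1}{8}$ ($F{\left(l \right)} = \frac{1}{8} \left(-1\right) = - \frac{1}{8}$)
$z{\left(a \right)} = \frac{2 a}{- \frac{1}{8} + a}$ ($z{\left(a \right)} = \frac{a + a}{a - \frac{1}{8}} = \frac{2 a}{- \frac{1}{8} + a}$)
$n = -130$
$r z{\left(-4 \right)} \left(-92\right) + n = 0 \cdot 16 \left(-4\right) \frac{1}{-1 + 8 \left(-4\right)} \left(-92\right) - 130 = 0 \cdot 16 \left(-4\right) \frac{1}{-1 - 32} \left(-92\right) - 130 = 0 \cdot 16 \left(-4\right) \frac{1}{-33} \left(-92\right) - 130 = 0 \cdot 16 \left(-4\right) \left(- \frac{1}{33}\right) \left(-92\right) - 130 = 0 \cdot \frac{64}{33} \left(-92\right) - 130 = 0 \left(-92\right) - 130 = 0 - 130 = -130$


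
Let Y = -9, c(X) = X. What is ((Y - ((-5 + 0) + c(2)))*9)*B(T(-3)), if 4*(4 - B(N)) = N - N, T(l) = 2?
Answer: -216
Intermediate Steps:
B(N) = 4 (B(N) = 4 - (N - N)/4 = 4 - ¼*0 = 4 + 0 = 4)
((Y - ((-5 + 0) + c(2)))*9)*B(T(-3)) = ((-9 - ((-5 + 0) + 2))*9)*4 = ((-9 - (-5 + 2))*9)*4 = ((-9 - 1*(-3))*9)*4 = ((-9 + 3)*9)*4 = -6*9*4 = -54*4 = -216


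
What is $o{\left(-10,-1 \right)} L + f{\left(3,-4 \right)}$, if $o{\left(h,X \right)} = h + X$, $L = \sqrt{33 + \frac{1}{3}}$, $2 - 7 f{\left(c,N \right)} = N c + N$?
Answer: $\frac{18}{7} - \frac{110 \sqrt{3}}{3} \approx -60.937$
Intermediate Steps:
$f{\left(c,N \right)} = \frac{2}{7} - \frac{N}{7} - \frac{N c}{7}$ ($f{\left(c,N \right)} = \frac{2}{7} - \frac{N c + N}{7} = \frac{2}{7} - \frac{N + N c}{7} = \frac{2}{7} - \left(\frac{N}{7} + \frac{N c}{7}\right) = \frac{2}{7} - \frac{N}{7} - \frac{N c}{7}$)
$L = \frac{10 \sqrt{3}}{3}$ ($L = \sqrt{33 + \frac{1}{3}} = \sqrt{\frac{100}{3}} = \frac{10 \sqrt{3}}{3} \approx 5.7735$)
$o{\left(h,X \right)} = X + h$
$o{\left(-10,-1 \right)} L + f{\left(3,-4 \right)} = \left(-1 - 10\right) \frac{10 \sqrt{3}}{3} - \left(- \frac{6}{7} - \frac{12}{7}\right) = - 11 \frac{10 \sqrt{3}}{3} + \left(\frac{2}{7} + \frac{4}{7} + \frac{12}{7}\right) = - \frac{110 \sqrt{3}}{3} + \frac{18}{7} = \frac{18}{7} - \frac{110 \sqrt{3}}{3}$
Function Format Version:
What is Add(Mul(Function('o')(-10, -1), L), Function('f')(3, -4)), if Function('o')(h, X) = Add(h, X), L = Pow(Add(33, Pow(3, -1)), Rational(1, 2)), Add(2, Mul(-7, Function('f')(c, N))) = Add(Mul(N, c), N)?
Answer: Add(Rational(18, 7), Mul(Rational(-110, 3), Pow(3, Rational(1, 2)))) ≈ -60.937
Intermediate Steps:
Function('f')(c, N) = Add(Rational(2, 7), Mul(Rational(-1, 7), N), Mul(Rational(-1, 7), N, c)) (Function('f')(c, N) = Add(Rational(2, 7), Mul(Rational(-1, 7), Add(Mul(N, c), N))) = Add(Rational(2, 7), Mul(Rational(-1, 7), Add(N, Mul(N, c)))) = Add(Rational(2, 7), Add(Mul(Rational(-1, 7), N), Mul(Rational(-1, 7), N, c))) = Add(Rational(2, 7), Mul(Rational(-1, 7), N), Mul(Rational(-1, 7), N, c)))
L = Mul(Rational(10, 3), Pow(3, Rational(1, 2))) (L = Pow(Add(33, Rational(1, 3)), Rational(1, 2)) = Pow(Rational(100, 3), Rational(1, 2)) = Mul(Rational(10, 3), Pow(3, Rational(1, 2))) ≈ 5.7735)
Function('o')(h, X) = Add(X, h)
Add(Mul(Function('o')(-10, -1), L), Function('f')(3, -4)) = Add(Mul(Add(-1, -10), Mul(Rational(10, 3), Pow(3, Rational(1, 2)))), Add(Rational(2, 7), Mul(Rational(-1, 7), -4), Mul(Rational(-1, 7), -4, 3))) = Add(Mul(-11, Mul(Rational(10, 3), Pow(3, Rational(1, 2)))), Add(Rational(2, 7), Rational(4, 7), Rational(12, 7))) = Add(Mul(Rational(-110, 3), Pow(3, Rational(1, 2))), Rational(18, 7)) = Add(Rational(18, 7), Mul(Rational(-110, 3), Pow(3, Rational(1, 2))))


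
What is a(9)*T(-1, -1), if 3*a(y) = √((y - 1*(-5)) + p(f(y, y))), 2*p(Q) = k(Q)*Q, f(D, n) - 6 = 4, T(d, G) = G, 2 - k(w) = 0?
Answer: -2*√6/3 ≈ -1.6330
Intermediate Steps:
k(w) = 2 (k(w) = 2 - 1*0 = 2 + 0 = 2)
f(D, n) = 10 (f(D, n) = 6 + 4 = 10)
p(Q) = Q (p(Q) = (2*Q)/2 = Q)
a(y) = √(15 + y)/3 (a(y) = √((y - 1*(-5)) + 10)/3 = √((y + 5) + 10)/3 = √((5 + y) + 10)/3 = √(15 + y)/3)
a(9)*T(-1, -1) = (√(15 + 9)/3)*(-1) = (√24/3)*(-1) = ((2*√6)/3)*(-1) = (2*√6/3)*(-1) = -2*√6/3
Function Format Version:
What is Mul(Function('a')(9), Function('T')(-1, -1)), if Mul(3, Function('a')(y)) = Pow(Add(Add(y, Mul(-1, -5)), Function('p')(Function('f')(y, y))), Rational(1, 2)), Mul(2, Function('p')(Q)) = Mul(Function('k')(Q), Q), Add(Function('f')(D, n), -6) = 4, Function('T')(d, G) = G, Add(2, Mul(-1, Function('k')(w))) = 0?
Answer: Mul(Rational(-2, 3), Pow(6, Rational(1, 2))) ≈ -1.6330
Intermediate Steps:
Function('k')(w) = 2 (Function('k')(w) = Add(2, Mul(-1, 0)) = Add(2, 0) = 2)
Function('f')(D, n) = 10 (Function('f')(D, n) = Add(6, 4) = 10)
Function('p')(Q) = Q (Function('p')(Q) = Mul(Rational(1, 2), Mul(2, Q)) = Q)
Function('a')(y) = Mul(Rational(1, 3), Pow(Add(15, y), Rational(1, 2))) (Function('a')(y) = Mul(Rational(1, 3), Pow(Add(Add(y, Mul(-1, -5)), 10), Rational(1, 2))) = Mul(Rational(1, 3), Pow(Add(Add(y, 5), 10), Rational(1, 2))) = Mul(Rational(1, 3), Pow(Add(Add(5, y), 10), Rational(1, 2))) = Mul(Rational(1, 3), Pow(Add(15, y), Rational(1, 2))))
Mul(Function('a')(9), Function('T')(-1, -1)) = Mul(Mul(Rational(1, 3), Pow(Add(15, 9), Rational(1, 2))), -1) = Mul(Mul(Rational(1, 3), Pow(24, Rational(1, 2))), -1) = Mul(Mul(Rational(1, 3), Mul(2, Pow(6, Rational(1, 2)))), -1) = Mul(Mul(Rational(2, 3), Pow(6, Rational(1, 2))), -1) = Mul(Rational(-2, 3), Pow(6, Rational(1, 2)))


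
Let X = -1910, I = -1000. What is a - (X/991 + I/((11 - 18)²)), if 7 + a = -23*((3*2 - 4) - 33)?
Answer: 35367244/48559 ≈ 728.34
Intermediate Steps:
a = 706 (a = -7 - 23*((3*2 - 4) - 33) = -7 - 23*((6 - 4) - 33) = -7 - 23*(2 - 33) = -7 - 23*(-31) = -7 + 713 = 706)
a - (X/991 + I/((11 - 18)²)) = 706 - (-1910/991 - 1000/(11 - 18)²) = 706 - (-1910*1/991 - 1000/((-7)²)) = 706 - (-1910/991 - 1000/49) = 706 - 1*(-1084590/48559) = 706 + 1084590/48559 = 35367244/48559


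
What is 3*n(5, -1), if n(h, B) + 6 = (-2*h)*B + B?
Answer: 9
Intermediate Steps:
n(h, B) = -6 + B - 2*B*h (n(h, B) = -6 + ((-2*h)*B + B) = -6 + (-2*B*h + B) = -6 + (B - 2*B*h) = -6 + B - 2*B*h)
3*n(5, -1) = 3*(-6 - 1 - 2*(-1)*5) = 3*(-6 - 1 + 10) = 3*3 = 9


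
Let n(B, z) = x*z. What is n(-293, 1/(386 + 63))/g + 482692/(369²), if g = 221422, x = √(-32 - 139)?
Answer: 482692/136161 + 3*I*√19/99418478 ≈ 3.545 + 1.3153e-7*I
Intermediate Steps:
x = 3*I*√19 (x = √(-171) = 3*I*√19 ≈ 13.077*I)
n(B, z) = 3*I*z*√19 (n(B, z) = (3*I*√19)*z = 3*I*z*√19)
n(-293, 1/(386 + 63))/g + 482692/(369²) = (3*I*√19/(386 + 63))/221422 + 482692/(369²) = (3*I*√19/449)*(1/221422) + 482692/136161 = 3*I*√19/99418478 + 482692/136161 = 482692/136161 + 3*I*√19/99418478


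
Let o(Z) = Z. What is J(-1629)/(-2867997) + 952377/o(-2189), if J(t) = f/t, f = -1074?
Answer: -134832546228139/309907151829 ≈ -435.07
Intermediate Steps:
J(t) = -1074/t
J(-1629)/(-2867997) + 952377/o(-2189) = -1074/(-1629)/(-2867997) + 952377/(-2189) = -1074*(-1/1629)*(-1/2867997) + 952377*(-1/2189) = (358/543)*(-1/2867997) - 952377/2189 = -358/1557322371 - 952377/2189 = -134832546228139/309907151829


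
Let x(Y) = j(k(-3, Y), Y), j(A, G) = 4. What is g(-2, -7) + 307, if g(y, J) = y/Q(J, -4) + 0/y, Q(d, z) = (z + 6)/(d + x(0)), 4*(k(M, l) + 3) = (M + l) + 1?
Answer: 310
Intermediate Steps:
k(M, l) = -11/4 + M/4 + l/4 (k(M, l) = -3 + ((M + l) + 1)/4 = -3 + (1 + M + l)/4 = -3 + (¼ + M/4 + l/4) = -11/4 + M/4 + l/4)
x(Y) = 4
Q(d, z) = (6 + z)/(4 + d) (Q(d, z) = (z + 6)/(d + 4) = (6 + z)/(4 + d))
g(y, J) = y*(2 + J/2) (g(y, J) = y/(((6 - 4)/(4 + J))) + 0/y = y/((2/(4 + J))) + 0 = y*(2 + J/2) + 0 = y*(2 + J/2))
g(-2, -7) + 307 = (½)*(-2)*(4 - 7) + 307 = (½)*(-2)*(-3) + 307 = 3 + 307 = 310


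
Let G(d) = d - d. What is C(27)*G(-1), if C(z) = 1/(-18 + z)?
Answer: 0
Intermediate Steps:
G(d) = 0
C(27)*G(-1) = 0/(-18 + 27) = 0/9 = (⅑)*0 = 0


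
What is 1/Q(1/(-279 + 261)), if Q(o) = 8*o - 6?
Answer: -9/58 ≈ -0.15517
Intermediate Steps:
Q(o) = -6 + 8*o
1/Q(1/(-279 + 261)) = 1/(-6 + 8/(-279 + 261)) = 1/(-6 + 8/(-18)) = 1/(-6 + 8*(-1/18)) = 1/(-6 - 4/9) = 1/(-58/9) = -9/58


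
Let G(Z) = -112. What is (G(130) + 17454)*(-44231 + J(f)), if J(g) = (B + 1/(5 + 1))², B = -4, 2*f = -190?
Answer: -13802385077/18 ≈ -7.6680e+8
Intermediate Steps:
f = -95 (f = (½)*(-190) = -95)
J(g) = 529/36 (J(g) = (-4 + 1/(5 + 1))² = (-4 + 1/6)² = (-4 + ⅙)² = (-23/6)² = 529/36)
(G(130) + 17454)*(-44231 + J(f)) = (-112 + 17454)*(-44231 + 529/36) = 17342*(-1591787/36) = -13802385077/18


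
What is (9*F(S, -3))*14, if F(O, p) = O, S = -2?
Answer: -252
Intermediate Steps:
(9*F(S, -3))*14 = (9*(-2))*14 = -18*14 = -252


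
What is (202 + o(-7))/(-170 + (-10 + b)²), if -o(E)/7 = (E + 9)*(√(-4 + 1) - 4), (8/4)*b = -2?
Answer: -258/49 + 2*I*√3/7 ≈ -5.2653 + 0.49487*I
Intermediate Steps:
b = -1 (b = (½)*(-2) = -1)
o(E) = -7*(-4 + I*√3)*(9 + E) (o(E) = -7*(E + 9)*(√(-4 + 1) - 4) = -7*(9 + E)*(√(-3) - 4) = -7*(9 + E)*(I*√3 - 4) = -7*(9 + E)*(-4 + I*√3) = -7*(-4 + I*√3)*(9 + E))
(202 + o(-7))/(-170 + (-10 + b)²) = (202 + (252 + 28*(-7) - 63*I*√3 - 7*I*(-7)*√3))/(-170 + (-10 - 1)²) = (202 + (252 - 196 - 63*I*√3 + 49*I*√3))/(-170 + (-11)²) = (202 + (56 - 14*I*√3))/(-170 + 121) = (258 - 14*I*√3)/(-49) = (258 - 14*I*√3)*(-1/49) = -258/49 + 2*I*√3/7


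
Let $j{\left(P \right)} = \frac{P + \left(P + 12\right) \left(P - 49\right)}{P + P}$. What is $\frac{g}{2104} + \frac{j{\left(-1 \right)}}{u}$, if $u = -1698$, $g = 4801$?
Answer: $\frac{3786223}{1786296} \approx 2.1196$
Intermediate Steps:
$j{\left(P \right)} = \frac{P + \left(-49 + P\right) \left(12 + P\right)}{2 P}$ ($j{\left(P \right)} = \frac{P + \left(12 + P\right) \left(-49 + P\right)}{2 P} = \left(P + \left(-49 + P\right) \left(12 + P\right)\right) \frac{1}{2 P} = \frac{P + \left(-49 + P\right) \left(12 + P\right)}{2 P}$)
$\frac{g}{2104} + \frac{j{\left(-1 \right)}}{u} = \frac{4801}{2104} + \frac{-18 + \frac{1}{2} \left(-1\right) - \frac{294}{-1}}{-1698} = 4801 \cdot \frac{1}{2104} + \left(-18 - \frac{1}{2} - -294\right) \left(- \frac{1}{1698}\right) = \frac{4801}{2104} + \left(-18 - \frac{1}{2} + 294\right) \left(- \frac{1}{1698}\right) = \frac{4801}{2104} + \frac{551}{2} \left(- \frac{1}{1698}\right) = \frac{4801}{2104} - \frac{551}{3396} = \frac{3786223}{1786296}$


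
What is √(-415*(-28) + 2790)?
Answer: √14410 ≈ 120.04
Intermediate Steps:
√(-415*(-28) + 2790) = √(11620 + 2790) = √14410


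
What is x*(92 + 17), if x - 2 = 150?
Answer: 16568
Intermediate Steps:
x = 152 (x = 2 + 150 = 152)
x*(92 + 17) = 152*(92 + 17) = 152*109 = 16568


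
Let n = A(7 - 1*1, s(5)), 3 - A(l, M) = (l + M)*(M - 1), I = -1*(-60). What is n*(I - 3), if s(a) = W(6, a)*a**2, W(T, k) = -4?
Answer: -540987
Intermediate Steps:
s(a) = -4*a**2
I = 60
A(l, M) = 3 - (-1 + M)*(M + l) (A(l, M) = 3 - (l + M)*(M - 1) = 3 - (M + l)*(-1 + M) = 3 - (-1 + M)*(M + l))
n = -9491 (n = 3 - 4*5**2 + (7 - 1*1) - (-4*5**2)**2 - (-4*5**2)*(7 - 1*1) = 3 - 4*25 + (7 - 1) - (-4*25)**2 - (-4*25)*(7 - 1) = 3 - 100 + 6 - 1*(-100)**2 - 1*(-100)*6 = 3 - 100 + 6 - 1*10000 + 600 = 3 - 100 + 6 - 10000 + 600 = -9491)
n*(I - 3) = -9491*(60 - 3) = -9491*57 = -540987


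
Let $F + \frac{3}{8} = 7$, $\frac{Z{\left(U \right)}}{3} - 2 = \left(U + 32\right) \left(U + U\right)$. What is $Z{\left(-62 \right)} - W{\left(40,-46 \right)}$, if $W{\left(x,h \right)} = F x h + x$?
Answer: $23316$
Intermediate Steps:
$Z{\left(U \right)} = 6 + 6 U \left(32 + U\right)$ ($Z{\left(U \right)} = 6 + 3 \left(U + 32\right) \left(U + U\right) = 6 + 3 \left(32 + U\right) 2 U = 6 + 3 \cdot 2 U \left(32 + U\right) = 6 + 6 U \left(32 + U\right)$)
$F = \frac{53}{8}$ ($F = - \frac{3}{8} + 7 = \frac{53}{8} \approx 6.625$)
$W{\left(x,h \right)} = x + \frac{53 h x}{8}$ ($W{\left(x,h \right)} = \frac{53 x}{8} h + x = \frac{53 h x}{8} + x = x + \frac{53 h x}{8}$)
$Z{\left(-62 \right)} - W{\left(40,-46 \right)} = \left(6 + 6 \left(-62\right)^{2} + 192 \left(-62\right)\right) - \frac{1}{8} \cdot 40 \left(8 + 53 \left(-46\right)\right) = \left(6 + 6 \cdot 3844 - 11904\right) - \frac{1}{8} \cdot 40 \left(8 - 2438\right) = \left(6 + 23064 - 11904\right) - \frac{1}{8} \cdot 40 \left(-2430\right) = 11166 - -12150 = 11166 + 12150 = 23316$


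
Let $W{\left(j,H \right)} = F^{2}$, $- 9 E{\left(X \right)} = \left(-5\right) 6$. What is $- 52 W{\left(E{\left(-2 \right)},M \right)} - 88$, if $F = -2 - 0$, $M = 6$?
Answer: $-296$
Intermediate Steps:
$E{\left(X \right)} = \frac{10}{3}$ ($E{\left(X \right)} = - \frac{\left(-5\right) 6}{9} = \left(- \frac{1}{9}\right) \left(-30\right) = \frac{10}{3}$)
$F = -2$ ($F = -2 + 0 = -2$)
$W{\left(j,H \right)} = 4$ ($W{\left(j,H \right)} = \left(-2\right)^{2} = 4$)
$- 52 W{\left(E{\left(-2 \right)},M \right)} - 88 = \left(-52\right) 4 - 88 = -208 - 88 = -296$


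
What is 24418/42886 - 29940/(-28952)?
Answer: 248869597/155204434 ≈ 1.6035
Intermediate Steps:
24418/42886 - 29940/(-28952) = 24418*(1/42886) - 29940*(-1/28952) = 12209/21443 + 7485/7238 = 248869597/155204434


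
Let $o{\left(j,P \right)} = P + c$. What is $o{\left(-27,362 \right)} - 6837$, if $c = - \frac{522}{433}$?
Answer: $- \frac{2804197}{433} \approx -6476.2$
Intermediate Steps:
$c = - \frac{522}{433}$ ($c = \left(-522\right) \frac{1}{433} = - \frac{522}{433} \approx -1.2055$)
$o{\left(j,P \right)} = - \frac{522}{433} + P$ ($o{\left(j,P \right)} = P - \frac{522}{433} = - \frac{522}{433} + P$)
$o{\left(-27,362 \right)} - 6837 = \left(- \frac{522}{433} + 362\right) - 6837 = \frac{156224}{433} - 6837 = - \frac{2804197}{433}$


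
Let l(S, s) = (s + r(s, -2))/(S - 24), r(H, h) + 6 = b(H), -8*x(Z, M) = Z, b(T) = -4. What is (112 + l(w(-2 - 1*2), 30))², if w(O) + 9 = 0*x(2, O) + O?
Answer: 17007376/1369 ≈ 12423.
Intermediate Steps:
x(Z, M) = -Z/8
r(H, h) = -10 (r(H, h) = -6 - 4 = -10)
w(O) = -9 + O (w(O) = -9 + (0*(-⅛*2) + O) = -9 + (0*(-¼) + O) = -9 + (0 + O) = -9 + O)
l(S, s) = (-10 + s)/(-24 + S) (l(S, s) = (s - 10)/(S - 24) = (-10 + s)/(-24 + S))
(112 + l(w(-2 - 1*2), 30))² = (112 + (-10 + 30)/(-24 + (-9 + (-2 - 1*2))))² = (112 + 20/(-24 + (-9 + (-2 - 2))))² = (112 + 20/(-24 + (-9 - 4)))² = (112 + 20/(-24 - 13))² = (112 + 20/(-37))² = (112 - 1/37*20)² = (112 - 20/37)² = (4124/37)² = 17007376/1369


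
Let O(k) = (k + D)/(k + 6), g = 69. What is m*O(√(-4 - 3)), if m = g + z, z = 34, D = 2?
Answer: 1957/43 + 412*I*√7/43 ≈ 45.512 + 25.35*I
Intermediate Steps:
O(k) = (2 + k)/(6 + k) (O(k) = (k + 2)/(k + 6) = (2 + k)/(6 + k))
m = 103 (m = 69 + 34 = 103)
m*O(√(-4 - 3)) = 103*((2 + √(-4 - 3))/(6 + √(-4 - 3))) = 103*((2 + √(-7))/(6 + √(-7))) = 103*((2 + I*√7)/(6 + I*√7)) = 103*(2 + I*√7)/(6 + I*√7)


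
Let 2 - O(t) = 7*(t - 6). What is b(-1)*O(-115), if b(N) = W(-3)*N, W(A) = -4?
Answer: 3396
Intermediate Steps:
O(t) = 44 - 7*t (O(t) = 2 - 7*(t - 6) = 2 - 7*(-6 + t) = 2 - (-42 + 7*t) = 2 + (42 - 7*t) = 44 - 7*t)
b(N) = -4*N
b(-1)*O(-115) = (-4*(-1))*(44 - 7*(-115)) = 4*(44 + 805) = 4*849 = 3396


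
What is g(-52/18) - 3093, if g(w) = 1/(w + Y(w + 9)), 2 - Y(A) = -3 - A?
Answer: -228873/74 ≈ -3092.9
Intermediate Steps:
Y(A) = 5 + A (Y(A) = 2 - (-3 - A) = 2 + (3 + A) = 5 + A)
g(w) = 1/(14 + 2*w) (g(w) = 1/(w + (5 + (w + 9))) = 1/(w + (5 + (9 + w))) = 1/(w + (14 + w)) = 1/(14 + 2*w))
g(-52/18) - 3093 = 1/(2*(7 - 52/18)) - 3093 = 1/(2*(7 - 52*1/18)) - 3093 = 1/(2*(7 - 26/9)) - 3093 = 1/(2*(37/9)) - 3093 = (½)*(9/37) - 3093 = 9/74 - 3093 = -228873/74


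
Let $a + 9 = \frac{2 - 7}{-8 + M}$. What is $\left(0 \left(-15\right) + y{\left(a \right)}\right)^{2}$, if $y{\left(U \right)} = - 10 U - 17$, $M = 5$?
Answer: $\frac{28561}{9} \approx 3173.4$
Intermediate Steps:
$a = - \frac{22}{3}$ ($a = -9 + \frac{2 - 7}{-8 + 5} = -9 - \frac{5}{-3} = -9 - - \frac{5}{3} = -9 + \frac{5}{3} = - \frac{22}{3} \approx -7.3333$)
$y{\left(U \right)} = -17 - 10 U$
$\left(0 \left(-15\right) + y{\left(a \right)}\right)^{2} = \left(0 \left(-15\right) - - \frac{169}{3}\right)^{2} = \left(0 + \left(-17 + \frac{220}{3}\right)\right)^{2} = \left(0 + \frac{169}{3}\right)^{2} = \left(\frac{169}{3}\right)^{2} = \frac{28561}{9}$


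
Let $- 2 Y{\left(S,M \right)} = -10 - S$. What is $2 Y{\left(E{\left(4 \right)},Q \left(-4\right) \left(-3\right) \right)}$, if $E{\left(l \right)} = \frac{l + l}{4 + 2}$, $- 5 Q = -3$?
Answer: $\frac{34}{3} \approx 11.333$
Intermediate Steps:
$Q = \frac{3}{5}$ ($Q = \left(- \frac{1}{5}\right) \left(-3\right) = \frac{3}{5} \approx 0.6$)
$E{\left(l \right)} = \frac{l}{3}$ ($E{\left(l \right)} = \frac{2 l}{6} = 2 l \frac{1}{6} = \frac{l}{3}$)
$Y{\left(S,M \right)} = 5 + \frac{S}{2}$ ($Y{\left(S,M \right)} = - \frac{-10 - S}{2} = 5 + \frac{S}{2}$)
$2 Y{\left(E{\left(4 \right)},Q \left(-4\right) \left(-3\right) \right)} = 2 \left(5 + \frac{\frac{1}{3} \cdot 4}{2}\right) = 2 \left(5 + \frac{1}{2} \cdot \frac{4}{3}\right) = 2 \left(5 + \frac{2}{3}\right) = 2 \cdot \frac{17}{3} = \frac{34}{3}$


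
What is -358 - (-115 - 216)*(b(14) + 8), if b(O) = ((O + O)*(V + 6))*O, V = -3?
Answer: 391546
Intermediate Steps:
b(O) = 6*O² (b(O) = ((O + O)*(-3 + 6))*O = ((2*O)*3)*O = (6*O)*O = 6*O²)
-358 - (-115 - 216)*(b(14) + 8) = -358 - (-115 - 216)*(6*14² + 8) = -358 - (-331)*(6*196 + 8) = -358 - (-331)*(1176 + 8) = -358 - (-331)*1184 = -358 - 1*(-391904) = -358 + 391904 = 391546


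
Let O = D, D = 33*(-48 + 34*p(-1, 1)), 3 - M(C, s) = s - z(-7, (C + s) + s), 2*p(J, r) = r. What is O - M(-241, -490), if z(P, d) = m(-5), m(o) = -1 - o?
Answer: -1520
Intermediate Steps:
p(J, r) = r/2
z(P, d) = 4 (z(P, d) = -1 - 1*(-5) = -1 + 5 = 4)
M(C, s) = 7 - s (M(C, s) = 3 - (s - 1*4) = 3 - (s - 4) = 3 - (-4 + s) = 3 + (4 - s) = 7 - s)
D = -1023 (D = 33*(-48 + 34*((½)*1)) = 33*(-48 + 34*(½)) = 33*(-48 + 17) = 33*(-31) = -1023)
O = -1023
O - M(-241, -490) = -1023 - (7 - 1*(-490)) = -1023 - (7 + 490) = -1023 - 1*497 = -1023 - 497 = -1520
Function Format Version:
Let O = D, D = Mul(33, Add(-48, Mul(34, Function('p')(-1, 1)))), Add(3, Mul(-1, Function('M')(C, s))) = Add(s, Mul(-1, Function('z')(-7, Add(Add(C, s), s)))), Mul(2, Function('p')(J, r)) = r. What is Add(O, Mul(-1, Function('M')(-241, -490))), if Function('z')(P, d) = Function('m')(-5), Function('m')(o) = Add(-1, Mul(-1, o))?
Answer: -1520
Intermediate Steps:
Function('p')(J, r) = Mul(Rational(1, 2), r)
Function('z')(P, d) = 4 (Function('z')(P, d) = Add(-1, Mul(-1, -5)) = Add(-1, 5) = 4)
Function('M')(C, s) = Add(7, Mul(-1, s)) (Function('M')(C, s) = Add(3, Mul(-1, Add(s, Mul(-1, 4)))) = Add(3, Mul(-1, Add(s, -4))) = Add(3, Mul(-1, Add(-4, s))) = Add(3, Add(4, Mul(-1, s))) = Add(7, Mul(-1, s)))
D = -1023 (D = Mul(33, Add(-48, Mul(34, Mul(Rational(1, 2), 1)))) = Mul(33, Add(-48, Mul(34, Rational(1, 2)))) = Mul(33, Add(-48, 17)) = Mul(33, -31) = -1023)
O = -1023
Add(O, Mul(-1, Function('M')(-241, -490))) = Add(-1023, Mul(-1, Add(7, Mul(-1, -490)))) = Add(-1023, Mul(-1, Add(7, 490))) = Add(-1023, Mul(-1, 497)) = Add(-1023, -497) = -1520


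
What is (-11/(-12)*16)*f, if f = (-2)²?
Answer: 176/3 ≈ 58.667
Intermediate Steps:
f = 4
(-11/(-12)*16)*f = (-11/(-12)*16)*4 = (-11*(-1/12)*16)*4 = ((11/12)*16)*4 = (44/3)*4 = 176/3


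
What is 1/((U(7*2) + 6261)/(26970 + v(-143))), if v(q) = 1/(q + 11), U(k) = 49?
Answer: 3560039/832920 ≈ 4.2742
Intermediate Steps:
v(q) = 1/(11 + q)
1/((U(7*2) + 6261)/(26970 + v(-143))) = 1/((49 + 6261)/(26970 + 1/(11 - 143))) = 1/(6310/(26970 + 1/(-132))) = 1/(6310/(26970 - 1/132)) = 1/(6310/(3560039/132)) = 1/(6310*(132/3560039)) = 1/(832920/3560039) = 3560039/832920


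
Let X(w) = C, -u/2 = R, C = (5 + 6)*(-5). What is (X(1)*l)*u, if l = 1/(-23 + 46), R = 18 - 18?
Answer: 0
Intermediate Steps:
C = -55 (C = 11*(-5) = -55)
R = 0
u = 0 (u = -2*0 = 0)
X(w) = -55
l = 1/23 ≈ 0.043478
(X(1)*l)*u = -55*1/23*0 = -55/23*0 = 0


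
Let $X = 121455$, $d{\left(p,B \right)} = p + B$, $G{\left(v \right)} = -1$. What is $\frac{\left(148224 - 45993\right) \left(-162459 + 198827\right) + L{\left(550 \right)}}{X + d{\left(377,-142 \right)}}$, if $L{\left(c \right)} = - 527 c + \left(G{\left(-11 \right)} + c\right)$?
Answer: $\frac{3717647707}{121690} \approx 30550.0$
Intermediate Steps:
$d{\left(p,B \right)} = B + p$
$L{\left(c \right)} = -1 - 526 c$ ($L{\left(c \right)} = - 527 c + \left(-1 + c\right) = -1 - 526 c$)
$\frac{\left(148224 - 45993\right) \left(-162459 + 198827\right) + L{\left(550 \right)}}{X + d{\left(377,-142 \right)}} = \frac{\left(148224 - 45993\right) \left(-162459 + 198827\right) - 289301}{121455 + \left(-142 + 377\right)} = \frac{102231 \cdot 36368 - 289301}{121455 + 235} = \frac{3717937008 - 289301}{121690} = 3717647707 \cdot \frac{1}{121690} = \frac{3717647707}{121690}$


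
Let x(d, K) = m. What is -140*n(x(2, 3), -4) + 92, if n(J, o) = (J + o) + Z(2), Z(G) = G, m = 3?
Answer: -48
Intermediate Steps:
x(d, K) = 3
n(J, o) = 2 + J + o (n(J, o) = (J + o) + 2 = 2 + J + o)
-140*n(x(2, 3), -4) + 92 = -140*(2 + 3 - 4) + 92 = -140*1 + 92 = -140 + 92 = -48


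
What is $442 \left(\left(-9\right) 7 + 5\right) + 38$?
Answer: $-25598$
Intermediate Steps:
$442 \left(\left(-9\right) 7 + 5\right) + 38 = 442 \left(-63 + 5\right) + 38 = 442 \left(-58\right) + 38 = -25636 + 38 = -25598$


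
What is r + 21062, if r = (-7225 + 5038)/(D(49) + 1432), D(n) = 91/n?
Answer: 211383985/10037 ≈ 21060.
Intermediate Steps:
r = -15309/10037 (r = (-7225 + 5038)/(91/49 + 1432) = -2187/(91*(1/49) + 1432) = -2187/(13/7 + 1432) = -2187/10037/7 = -2187*7/10037 = -15309/10037 ≈ -1.5253)
r + 21062 = -15309/10037 + 21062 = 211383985/10037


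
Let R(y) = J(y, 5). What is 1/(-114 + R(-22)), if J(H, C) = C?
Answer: -1/109 ≈ -0.0091743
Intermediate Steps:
R(y) = 5
1/(-114 + R(-22)) = 1/(-114 + 5) = 1/(-109) = -1/109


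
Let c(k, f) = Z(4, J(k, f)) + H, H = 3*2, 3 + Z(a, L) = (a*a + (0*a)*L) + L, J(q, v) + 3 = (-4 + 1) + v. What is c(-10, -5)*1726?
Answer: 13808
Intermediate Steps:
J(q, v) = -6 + v (J(q, v) = -3 + ((-4 + 1) + v) = -3 + (-3 + v) = -6 + v)
Z(a, L) = -3 + L + a² (Z(a, L) = -3 + ((a*a + (0*a)*L) + L) = -3 + ((a² + 0*L) + L) = -3 + ((a² + 0) + L) = -3 + (a² + L) = -3 + (L + a²) = -3 + L + a²)
H = 6
c(k, f) = 13 + f (c(k, f) = (-3 + (-6 + f) + 4²) + 6 = (-3 + (-6 + f) + 16) + 6 = (7 + f) + 6 = 13 + f)
c(-10, -5)*1726 = (13 - 5)*1726 = 8*1726 = 13808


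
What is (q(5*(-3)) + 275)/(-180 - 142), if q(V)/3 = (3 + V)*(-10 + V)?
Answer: -1175/322 ≈ -3.6491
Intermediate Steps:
q(V) = 3*(-10 + V)*(3 + V) (q(V) = 3*((3 + V)*(-10 + V)) = 3*((-10 + V)*(3 + V)) = 3*(-10 + V)*(3 + V))
(q(5*(-3)) + 275)/(-180 - 142) = ((-90 - 105*(-3) + 3*(5*(-3))²) + 275)/(-180 - 142) = ((-90 - 21*(-15) + 3*(-15)²) + 275)/(-322) = ((-90 + 315 + 3*225) + 275)*(-1/322) = ((-90 + 315 + 675) + 275)*(-1/322) = (900 + 275)*(-1/322) = 1175*(-1/322) = -1175/322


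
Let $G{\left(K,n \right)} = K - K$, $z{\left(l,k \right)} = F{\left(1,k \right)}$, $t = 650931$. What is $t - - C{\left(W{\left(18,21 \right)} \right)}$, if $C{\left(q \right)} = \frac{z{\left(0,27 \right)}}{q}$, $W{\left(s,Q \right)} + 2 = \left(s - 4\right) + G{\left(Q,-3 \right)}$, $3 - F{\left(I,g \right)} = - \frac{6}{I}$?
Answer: $\frac{2603727}{4} \approx 6.5093 \cdot 10^{5}$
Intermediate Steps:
$F{\left(I,g \right)} = 3 + \frac{6}{I}$ ($F{\left(I,g \right)} = 3 - - \frac{6}{I} = 3 + \frac{6}{I}$)
$z{\left(l,k \right)} = 9$ ($z{\left(l,k \right)} = 3 + \frac{6}{1} = 3 + 6 \cdot 1 = 3 + 6 = 9$)
$G{\left(K,n \right)} = 0$
$W{\left(s,Q \right)} = -6 + s$ ($W{\left(s,Q \right)} = -2 + \left(\left(s - 4\right) + 0\right) = -2 + \left(\left(-4 + s\right) + 0\right) = -2 + \left(-4 + s\right) = -6 + s$)
$C{\left(q \right)} = \frac{9}{q}$
$t - - C{\left(W{\left(18,21 \right)} \right)} = 650931 - - \frac{9}{-6 + 18} = 650931 - - \frac{9}{12} = 650931 - \left(-1\right) \frac{3}{4} = 650931 - - \frac{3}{4} = 650931 + \frac{3}{4} = \frac{2603727}{4}$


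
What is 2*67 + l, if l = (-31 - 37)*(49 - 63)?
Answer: 1086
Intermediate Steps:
l = 952 (l = -68*(-14) = 952)
2*67 + l = 2*67 + 952 = 134 + 952 = 1086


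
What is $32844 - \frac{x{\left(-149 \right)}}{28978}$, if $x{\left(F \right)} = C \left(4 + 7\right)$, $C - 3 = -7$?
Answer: $\frac{475876738}{14489} \approx 32844.0$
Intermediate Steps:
$C = -4$ ($C = 3 - 7 = -4$)
$x{\left(F \right)} = -44$ ($x{\left(F \right)} = - 4 \left(4 + 7\right) = \left(-4\right) 11 = -44$)
$32844 - \frac{x{\left(-149 \right)}}{28978} = 32844 - - \frac{44}{28978} = 32844 - \left(-44\right) \frac{1}{28978} = 32844 - - \frac{22}{14489} = 32844 + \frac{22}{14489} = \frac{475876738}{14489}$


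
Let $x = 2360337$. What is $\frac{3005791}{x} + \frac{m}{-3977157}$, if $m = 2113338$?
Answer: $\frac{2322104280427}{3129143607303} \approx 0.74209$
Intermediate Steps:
$\frac{3005791}{x} + \frac{m}{-3977157} = \frac{3005791}{2360337} + \frac{2113338}{-3977157} = 3005791 \cdot \frac{1}{2360337} + 2113338 \left(- \frac{1}{3977157}\right) = \frac{3005791}{2360337} - \frac{704446}{1325719} = \frac{2322104280427}{3129143607303}$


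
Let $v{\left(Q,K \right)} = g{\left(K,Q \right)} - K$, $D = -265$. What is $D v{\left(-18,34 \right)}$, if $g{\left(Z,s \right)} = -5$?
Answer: $10335$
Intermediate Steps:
$v{\left(Q,K \right)} = -5 - K$
$D v{\left(-18,34 \right)} = - 265 \left(-5 - 34\right) = \left(-265\right) \left(-39\right) = 10335$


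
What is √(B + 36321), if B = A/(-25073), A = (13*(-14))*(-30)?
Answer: √22833253306029/25073 ≈ 190.58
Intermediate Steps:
A = 5460 (A = -182*(-30) = 5460)
B = -5460/25073 (B = 5460/(-25073) = 5460*(-1/25073) = -5460/25073 ≈ -0.21776)
√(B + 36321) = √(-5460/25073 + 36321) = √(910670973/25073) = √22833253306029/25073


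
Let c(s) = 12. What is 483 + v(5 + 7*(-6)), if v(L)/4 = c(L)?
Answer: 531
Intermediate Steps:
v(L) = 48 (v(L) = 4*12 = 48)
483 + v(5 + 7*(-6)) = 483 + 48 = 531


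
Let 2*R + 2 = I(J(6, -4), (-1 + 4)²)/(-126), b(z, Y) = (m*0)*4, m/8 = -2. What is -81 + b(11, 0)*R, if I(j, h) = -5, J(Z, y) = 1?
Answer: -81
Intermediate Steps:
m = -16 (m = 8*(-2) = -16)
b(z, Y) = 0 (b(z, Y) = -16*0*4 = 0*4 = 0)
R = -247/252 (R = -1 + (-5/(-126))/2 = -1 + (-5*(-1/126))/2 = -1 + (½)*(5/126) = -1 + 5/252 = -247/252 ≈ -0.98016)
-81 + b(11, 0)*R = -81 + 0*(-247/252) = -81 + 0 = -81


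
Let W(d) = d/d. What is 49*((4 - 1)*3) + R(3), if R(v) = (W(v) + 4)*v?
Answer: 456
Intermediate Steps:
W(d) = 1
R(v) = 5*v (R(v) = (1 + 4)*v = 5*v)
49*((4 - 1)*3) + R(3) = 49*((4 - 1)*3) + 5*3 = 49*(3*3) + 15 = 49*9 + 15 = 441 + 15 = 456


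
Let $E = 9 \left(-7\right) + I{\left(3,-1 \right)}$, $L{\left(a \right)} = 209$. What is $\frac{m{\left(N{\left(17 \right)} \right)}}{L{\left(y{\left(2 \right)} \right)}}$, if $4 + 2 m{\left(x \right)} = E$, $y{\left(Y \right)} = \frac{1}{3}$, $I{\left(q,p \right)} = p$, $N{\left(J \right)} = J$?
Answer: $- \frac{34}{209} \approx -0.16268$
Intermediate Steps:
$y{\left(Y \right)} = \frac{1}{3}$
$E = -64$ ($E = 9 \left(-7\right) - 1 = -63 - 1 = -64$)
$m{\left(x \right)} = -34$ ($m{\left(x \right)} = -2 + \frac{1}{2} \left(-64\right) = -2 - 32 = -34$)
$\frac{m{\left(N{\left(17 \right)} \right)}}{L{\left(y{\left(2 \right)} \right)}} = - \frac{34}{209}$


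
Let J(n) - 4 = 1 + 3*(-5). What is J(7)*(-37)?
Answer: 370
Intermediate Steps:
J(n) = -10 (J(n) = 4 + (1 + 3*(-5)) = 4 + (1 - 15) = 4 - 14 = -10)
J(7)*(-37) = -10*(-37) = 370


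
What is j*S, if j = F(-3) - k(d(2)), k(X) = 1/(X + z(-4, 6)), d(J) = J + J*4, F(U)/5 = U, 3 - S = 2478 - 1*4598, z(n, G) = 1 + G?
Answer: -543488/17 ≈ -31970.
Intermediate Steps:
S = 2123 (S = 3 - (2478 - 1*4598) = 3 - (2478 - 4598) = 3 - 1*(-2120) = 3 + 2120 = 2123)
F(U) = 5*U
d(J) = 5*J (d(J) = J + 4*J = 5*J)
k(X) = 1/(7 + X) (k(X) = 1/(X + (1 + 6)) = 1/(X + 7) = 1/(7 + X))
j = -256/17 (j = 5*(-3) - 1/(7 + 5*2) = -15 - 1/(7 + 10) = -15 - 1/17 = -256/17 ≈ -15.059)
j*S = -256/17*2123 = -543488/17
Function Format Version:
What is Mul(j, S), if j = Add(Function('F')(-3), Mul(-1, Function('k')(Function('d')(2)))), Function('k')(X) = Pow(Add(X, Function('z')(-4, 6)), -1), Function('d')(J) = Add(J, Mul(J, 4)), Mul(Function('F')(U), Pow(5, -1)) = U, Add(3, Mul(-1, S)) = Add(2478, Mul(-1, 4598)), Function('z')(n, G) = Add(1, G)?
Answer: Rational(-543488, 17) ≈ -31970.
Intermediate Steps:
S = 2123 (S = Add(3, Mul(-1, Add(2478, Mul(-1, 4598)))) = Add(3, Mul(-1, Add(2478, -4598))) = Add(3, Mul(-1, -2120)) = Add(3, 2120) = 2123)
Function('F')(U) = Mul(5, U)
Function('d')(J) = Mul(5, J) (Function('d')(J) = Add(J, Mul(4, J)) = Mul(5, J))
Function('k')(X) = Pow(Add(7, X), -1) (Function('k')(X) = Pow(Add(X, Add(1, 6)), -1) = Pow(Add(X, 7), -1) = Pow(Add(7, X), -1))
j = Rational(-256, 17) (j = Add(Mul(5, -3), Mul(-1, Pow(Add(7, Mul(5, 2)), -1))) = Add(-15, Mul(-1, Pow(Add(7, 10), -1))) = Add(-15, Mul(-1, Pow(17, -1))) = Add(-15, Mul(-1, Rational(1, 17))) = Add(-15, Rational(-1, 17)) = Rational(-256, 17) ≈ -15.059)
Mul(j, S) = Mul(Rational(-256, 17), 2123) = Rational(-543488, 17)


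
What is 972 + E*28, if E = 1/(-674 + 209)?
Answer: 451952/465 ≈ 971.94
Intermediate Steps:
E = -1/465 (E = 1/(-465) = -1/465 ≈ -0.0021505)
972 + E*28 = 972 - 1/465*28 = 972 - 28/465 = 451952/465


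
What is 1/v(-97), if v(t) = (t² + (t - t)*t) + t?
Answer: 1/9312 ≈ 0.00010739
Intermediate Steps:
v(t) = t + t² (v(t) = (t² + 0*t) + t = (t² + 0) + t = t² + t = t + t²)
1/v(-97) = 1/(-97*(1 - 97)) = 1/(-97*(-96)) = 1/9312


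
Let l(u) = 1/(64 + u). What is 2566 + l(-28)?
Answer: 92377/36 ≈ 2566.0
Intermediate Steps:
2566 + l(-28) = 2566 + 1/(64 - 28) = 2566 + 1/36 = 92377/36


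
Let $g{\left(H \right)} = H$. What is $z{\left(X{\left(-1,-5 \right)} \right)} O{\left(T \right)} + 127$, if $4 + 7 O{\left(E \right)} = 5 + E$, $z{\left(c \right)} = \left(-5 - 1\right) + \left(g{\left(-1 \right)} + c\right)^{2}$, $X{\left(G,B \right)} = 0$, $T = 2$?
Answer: $\frac{874}{7} \approx 124.86$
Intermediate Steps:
$z{\left(c \right)} = -6 + \left(-1 + c\right)^{2}$ ($z{\left(c \right)} = \left(-5 - 1\right) + \left(-1 + c\right)^{2} = -6 + \left(-1 + c\right)^{2}$)
$O{\left(E \right)} = \frac{1}{7} + \frac{E}{7}$ ($O{\left(E \right)} = - \frac{4}{7} + \frac{5 + E}{7} = - \frac{4}{7} + \left(\frac{5}{7} + \frac{E}{7}\right) = \frac{1}{7} + \frac{E}{7}$)
$z{\left(X{\left(-1,-5 \right)} \right)} O{\left(T \right)} + 127 = \left(-6 + \left(-1 + 0\right)^{2}\right) \left(\frac{1}{7} + \frac{1}{7} \cdot 2\right) + 127 = \left(-6 + \left(-1\right)^{2}\right) \left(\frac{1}{7} + \frac{2}{7}\right) + 127 = \left(-6 + 1\right) \frac{3}{7} + 127 = \left(-5\right) \frac{3}{7} + 127 = - \frac{15}{7} + 127 = \frac{874}{7}$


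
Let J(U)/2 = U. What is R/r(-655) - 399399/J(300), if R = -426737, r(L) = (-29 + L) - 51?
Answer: -2501071/29400 ≈ -85.070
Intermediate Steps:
r(L) = -80 + L
J(U) = 2*U
R/r(-655) - 399399/J(300) = -426737/(-80 - 655) - 399399/(2*300) = -426737/(-735) - 399399/600 = -426737*(-1/735) - 399399*1/600 = 426737/735 - 133133/200 = -2501071/29400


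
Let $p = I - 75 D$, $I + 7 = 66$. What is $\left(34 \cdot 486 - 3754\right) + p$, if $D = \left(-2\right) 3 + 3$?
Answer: $13054$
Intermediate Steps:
$I = 59$ ($I = -7 + 66 = 59$)
$D = -3$ ($D = -6 + 3 = -3$)
$p = 284$ ($p = 59 - -225 = 59 + 225 = 284$)
$\left(34 \cdot 486 - 3754\right) + p = \left(34 \cdot 486 - 3754\right) + 284 = \left(16524 - 3754\right) + 284 = 12770 + 284 = 13054$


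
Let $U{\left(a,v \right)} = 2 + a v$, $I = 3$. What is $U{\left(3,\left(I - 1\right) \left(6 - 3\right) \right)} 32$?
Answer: $640$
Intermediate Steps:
$U{\left(3,\left(I - 1\right) \left(6 - 3\right) \right)} 32 = \left(2 + 3 \left(3 - 1\right) \left(6 - 3\right)\right) 32 = \left(2 + 3 \cdot 2 \cdot 3\right) 32 = \left(2 + 3 \cdot 6\right) 32 = \left(2 + 18\right) 32 = 20 \cdot 32 = 640$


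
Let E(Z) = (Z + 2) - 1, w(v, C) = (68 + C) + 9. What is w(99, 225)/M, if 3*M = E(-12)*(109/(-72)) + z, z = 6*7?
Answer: 65232/4223 ≈ 15.447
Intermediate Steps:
z = 42
w(v, C) = 77 + C
E(Z) = 1 + Z (E(Z) = (2 + Z) - 1 = 1 + Z)
M = 4223/216 (M = ((1 - 12)*(109/(-72)) + 42)/3 = (-1199*(-1)/72 + 42)/3 = (-11*(-109/72) + 42)/3 = (1199/72 + 42)/3 = (⅓)*(4223/72) = 4223/216 ≈ 19.551)
w(99, 225)/M = (77 + 225)/(4223/216) = 302*(216/4223) = 65232/4223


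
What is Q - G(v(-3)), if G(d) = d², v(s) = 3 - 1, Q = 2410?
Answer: 2406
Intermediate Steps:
v(s) = 2
Q - G(v(-3)) = 2410 - 1*2² = 2410 - 1*4 = 2410 - 4 = 2406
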